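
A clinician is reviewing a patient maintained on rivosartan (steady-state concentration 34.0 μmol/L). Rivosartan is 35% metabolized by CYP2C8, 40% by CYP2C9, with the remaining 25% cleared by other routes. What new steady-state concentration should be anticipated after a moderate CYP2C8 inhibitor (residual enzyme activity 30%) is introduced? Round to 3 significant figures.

45.0 μmol/L

The CYP2C8 pathway (35% of clearance) drops to 0.3× activity: 0.35 × 0.3 = 0.105.
CYP2C9 (40%) and the residual 25% are unaffected.
CL_new/CL_old = 0.105 + 0.4 + 0.25 = 0.755.
With dosing unchanged, steady-state concentration scales as 1/CL: 34.0 / 0.755 = 45.0 μmol/L.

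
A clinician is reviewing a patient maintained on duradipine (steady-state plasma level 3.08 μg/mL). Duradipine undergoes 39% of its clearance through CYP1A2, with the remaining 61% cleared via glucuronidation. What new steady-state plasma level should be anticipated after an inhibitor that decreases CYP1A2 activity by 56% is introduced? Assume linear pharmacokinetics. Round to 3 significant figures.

3.94 μg/mL

The CYP1A2 pathway (39% of clearance) drops to 0.44× activity: 0.39 × 0.44 = 0.1716.
The remaining 61% of clearance is unaffected.
CL_new/CL_old = 0.1716 + 0.61 = 0.7816.
Steady-state plasma level ∝ 1/CL, so new value = 3.08 / 0.7816 = 3.94 μg/mL.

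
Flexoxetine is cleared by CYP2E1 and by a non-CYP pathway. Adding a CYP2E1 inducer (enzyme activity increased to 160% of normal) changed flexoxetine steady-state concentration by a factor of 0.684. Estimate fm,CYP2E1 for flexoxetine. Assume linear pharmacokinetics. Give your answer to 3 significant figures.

0.770

CL'/CL = 1 / 0.684 = 1.462
1.6·fm + (1 − fm) = 1.462
fm = (1.462 − 1) / (1.6 − 1) = 0.770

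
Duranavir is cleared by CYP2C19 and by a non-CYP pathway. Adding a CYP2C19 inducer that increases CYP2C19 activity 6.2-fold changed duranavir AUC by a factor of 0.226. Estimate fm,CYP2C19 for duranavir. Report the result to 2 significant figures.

0.66

Let fm be the CYP2C19 fraction. New clearance relative to baseline = fm × 6.2 + (1 − fm).
AUC ratio = 1 / (new CL fraction), so new CL fraction = 1 / 0.226 = 4.425.
fm × 6.2 + 1 − fm = 4.425  ⇒  fm × (6.2 − 1) = 3.425  ⇒  fm = 0.66.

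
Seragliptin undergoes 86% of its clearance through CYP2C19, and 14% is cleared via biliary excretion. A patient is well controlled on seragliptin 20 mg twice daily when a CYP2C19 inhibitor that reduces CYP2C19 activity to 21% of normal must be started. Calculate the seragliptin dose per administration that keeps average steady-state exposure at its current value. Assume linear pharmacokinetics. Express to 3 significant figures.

The CYP2C19 pathway (86% of clearance) drops to 0.21× activity: 0.86 × 0.21 = 0.1806.
The remaining 14% of clearance is unaffected.
New clearance relative to baseline: 0.1806 + 0.14 = 0.3206.
Exposure is unchanged when dose changes in proportion to clearance. New dose = 20 mg × 0.3206 = 6.41 mg.

6.41 mg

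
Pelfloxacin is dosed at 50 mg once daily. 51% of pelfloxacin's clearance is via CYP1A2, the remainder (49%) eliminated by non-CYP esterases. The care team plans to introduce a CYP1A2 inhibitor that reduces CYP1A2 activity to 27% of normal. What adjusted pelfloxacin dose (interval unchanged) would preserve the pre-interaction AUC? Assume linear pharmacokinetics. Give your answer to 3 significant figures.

31.4 mg

CYP1A2: 0.51 × 0.27 = 0.1377
Other: 0.49 (unchanged)
CL_new/CL_old = 0.1377 + 0.49 = 0.6277.
Css,avg = (dose rate)/CL, so holding Css fixed requires dose ∝ CL: 50 × 0.6277 = 31.4 mg.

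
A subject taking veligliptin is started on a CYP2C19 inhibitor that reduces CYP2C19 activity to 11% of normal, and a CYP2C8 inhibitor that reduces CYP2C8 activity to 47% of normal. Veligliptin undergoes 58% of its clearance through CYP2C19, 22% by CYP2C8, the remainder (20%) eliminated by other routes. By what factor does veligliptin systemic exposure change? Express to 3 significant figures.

2.72

CYP2C19: 0.58 × 0.11 = 0.0638
CYP2C8: 0.22 × 0.47 = 0.1034
Other: 0.2 (unchanged)
Relative clearance = 0.0638 + 0.1034 + 0.2 = 0.3672.
Net systemic exposure ratio = 1 / 0.3672 = 2.72.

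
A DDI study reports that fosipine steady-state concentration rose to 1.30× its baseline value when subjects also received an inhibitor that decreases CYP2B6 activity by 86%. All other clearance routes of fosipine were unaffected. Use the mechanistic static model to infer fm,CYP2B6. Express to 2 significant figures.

0.27

Let x = fm,CYP2B6. Because steady-state concentration ∝ 1/CL, relative clearance fell to 1/1.30 = 0.7692.
Only the CYP2B6 route changed, so 0.7692 = x·0.14 + (1 − x), giving x = 0.27.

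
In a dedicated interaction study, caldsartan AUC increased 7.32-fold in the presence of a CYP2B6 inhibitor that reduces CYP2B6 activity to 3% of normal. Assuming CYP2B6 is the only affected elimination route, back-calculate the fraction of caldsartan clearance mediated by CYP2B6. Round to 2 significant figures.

0.89

Write x for the fraction cleared via CYP2B6. The observed AUC change means clearance fell to 1/7.32 = 0.1366 of baseline.
Setting x·0.03 + (1 − x) = 0.1366 and solving: x = (0.1366 − 1)/(0.03 − 1) = 0.89.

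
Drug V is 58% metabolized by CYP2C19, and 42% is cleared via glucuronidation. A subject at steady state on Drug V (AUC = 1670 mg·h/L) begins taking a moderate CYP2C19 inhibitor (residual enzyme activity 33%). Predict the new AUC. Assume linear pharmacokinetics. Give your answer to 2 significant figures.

2.7 × 10³ mg·h/L

The CYP2C19 pathway (58% of clearance) falls to 0.33× activity: 0.58 × 0.33 = 0.1914.
Non-CYP routes (42%) are unchanged.
New clearance relative to baseline: 0.1914 + 0.42 = 0.6114.
New AUC = baseline ÷ relative clearance = 1670 / 0.6114 = 2.7 × 10³ mg·h/L.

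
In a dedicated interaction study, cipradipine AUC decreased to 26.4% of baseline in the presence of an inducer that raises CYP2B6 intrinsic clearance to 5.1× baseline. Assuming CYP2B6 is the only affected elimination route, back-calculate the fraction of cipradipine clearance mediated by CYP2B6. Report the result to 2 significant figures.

0.68

CL'/CL = 1 / 0.264 = 3.788
5.1·fm + (1 − fm) = 3.788
fm = (3.788 − 1) / (5.1 − 1) = 0.68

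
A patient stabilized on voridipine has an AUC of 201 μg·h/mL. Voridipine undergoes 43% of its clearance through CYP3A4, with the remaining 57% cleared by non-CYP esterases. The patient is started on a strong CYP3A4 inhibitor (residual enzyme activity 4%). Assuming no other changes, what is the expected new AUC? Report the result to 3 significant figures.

The CYP3A4 pathway (43% of clearance) is reduced to 0.04× activity: 0.43 × 0.04 = 0.0172.
The remaining 57% of clearance is unaffected.
CL_new/CL_old = 0.0172 + 0.57 = 0.5872.
New AUC = baseline ÷ relative clearance = 201 / 0.5872 = 342 μg·h/mL.

342 μg·h/mL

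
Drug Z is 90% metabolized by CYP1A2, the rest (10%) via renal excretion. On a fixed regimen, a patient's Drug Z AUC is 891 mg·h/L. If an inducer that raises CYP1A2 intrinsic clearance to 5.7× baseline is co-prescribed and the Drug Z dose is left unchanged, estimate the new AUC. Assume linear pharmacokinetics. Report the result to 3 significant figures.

CYP1A2: 0.9 × 5.7 = 5.13
Other: 0.1 (unchanged)
Relative clearance = 5.13 + 0.1 = 5.23.
With dosing unchanged, AUC scales as 1/CL: 891 / 5.23 = 170 mg·h/L.

170 mg·h/L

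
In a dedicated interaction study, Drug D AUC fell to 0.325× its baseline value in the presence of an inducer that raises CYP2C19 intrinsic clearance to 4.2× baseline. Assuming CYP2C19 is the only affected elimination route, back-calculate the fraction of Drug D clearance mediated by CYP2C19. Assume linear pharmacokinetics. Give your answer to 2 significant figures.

Let x = fm,CYP2C19. Because AUC ∝ 1/CL, relative clearance rose to 1/0.325 = 3.077.
Only the CYP2C19 route changed, so 3.077 = x·4.2 + (1 − x), giving x = 0.65.

0.65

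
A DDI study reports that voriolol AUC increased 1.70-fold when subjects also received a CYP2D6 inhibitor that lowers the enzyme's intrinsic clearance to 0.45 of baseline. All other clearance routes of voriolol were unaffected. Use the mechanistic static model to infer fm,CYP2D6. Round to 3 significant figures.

Let fm be the CYP2D6 fraction. New clearance relative to baseline = fm × 0.45 + (1 − fm).
AUC ratio = 1 / (new CL fraction), so new CL fraction = 1 / 1.70 = 0.5882.
fm × 0.45 + 1 − fm = 0.5882  ⇒  fm × (0.45 − 1) = −0.4118  ⇒  fm = 0.749.

0.749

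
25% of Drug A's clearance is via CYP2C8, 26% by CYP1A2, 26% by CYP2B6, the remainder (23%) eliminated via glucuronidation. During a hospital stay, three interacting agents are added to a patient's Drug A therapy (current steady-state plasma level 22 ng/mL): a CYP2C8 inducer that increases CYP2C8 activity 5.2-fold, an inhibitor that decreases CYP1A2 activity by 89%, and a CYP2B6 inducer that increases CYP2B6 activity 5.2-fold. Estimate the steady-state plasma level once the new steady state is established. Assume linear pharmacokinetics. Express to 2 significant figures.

The CYP2C8 pathway (25% of clearance) rises to 5.2× activity: 0.25 × 5.2 = 1.3.
The CYP1A2 pathway (26% of clearance) falls to 0.11× activity: 0.26 × 0.11 = 0.0286.
The CYP2B6 pathway (26% of clearance) increases to 5.2× activity: 0.26 × 5.2 = 1.352.
Non-CYP routes (23%) are unchanged.
Relative clearance = 1.3 + 0.0286 + 1.352 + 0.23 = 2.9106.
Dividing the baseline by the relative clearance: 22 / 2.9106 = 7.6 ng/mL.

7.6 ng/mL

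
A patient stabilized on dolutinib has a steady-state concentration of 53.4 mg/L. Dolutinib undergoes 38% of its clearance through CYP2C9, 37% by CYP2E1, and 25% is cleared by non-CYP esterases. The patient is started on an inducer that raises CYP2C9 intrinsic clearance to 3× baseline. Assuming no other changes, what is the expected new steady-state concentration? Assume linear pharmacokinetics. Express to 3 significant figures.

30.3 mg/L

CYP2C9: 0.38 × 3 = 1.14
CYP2E1: 0.37 (unchanged)
Other: 0.25 (unchanged)
New clearance relative to baseline: 1.14 + 0.37 + 0.25 = 1.76.
Steady-state concentration ∝ 1/CL, so new value = 53.4 / 1.76 = 30.3 mg/L.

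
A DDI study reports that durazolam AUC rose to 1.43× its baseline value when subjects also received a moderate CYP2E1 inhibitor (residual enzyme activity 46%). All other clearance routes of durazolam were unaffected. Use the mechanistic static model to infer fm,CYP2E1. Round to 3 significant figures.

0.557

Call the CYP2E1 fraction fm. After the interaction, CL_new/CL_old = fm × 0.46 + (1 − fm).
AUC ratio = 1 / (new CL fraction), so new CL fraction = 1 / 1.43 = 0.6993.
fm × 0.46 + 1 − fm = 0.6993  ⇒  fm × (0.46 − 1) = −0.3007  ⇒  fm = 0.557.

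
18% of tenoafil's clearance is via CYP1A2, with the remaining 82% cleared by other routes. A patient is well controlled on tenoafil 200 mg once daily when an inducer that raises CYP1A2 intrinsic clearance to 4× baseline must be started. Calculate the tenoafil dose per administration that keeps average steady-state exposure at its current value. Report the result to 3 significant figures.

308 mg

The CYP1A2 pathway (18% of clearance) rises to 4× activity: 0.18 × 4 = 0.72.
The remaining 82% of clearance is unaffected.
New clearance relative to baseline: 0.72 + 0.82 = 1.54.
To maintain the same steady-state level, dose must scale with clearance: new dose = 200 × 1.54 = 308 mg.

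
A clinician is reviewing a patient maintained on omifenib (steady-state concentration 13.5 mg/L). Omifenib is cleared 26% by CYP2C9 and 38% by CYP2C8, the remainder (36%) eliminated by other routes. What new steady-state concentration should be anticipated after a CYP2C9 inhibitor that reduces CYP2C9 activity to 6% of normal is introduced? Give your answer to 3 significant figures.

CYP2C9: 0.26 × 0.06 = 0.0156
CYP2C8: 0.38 (unchanged)
Other: 0.36 (unchanged)
New clearance relative to baseline: 0.0156 + 0.38 + 0.36 = 0.7556.
With dosing unchanged, steady-state concentration scales as 1/CL: 13.5 / 0.7556 = 17.9 mg/L.

17.9 mg/L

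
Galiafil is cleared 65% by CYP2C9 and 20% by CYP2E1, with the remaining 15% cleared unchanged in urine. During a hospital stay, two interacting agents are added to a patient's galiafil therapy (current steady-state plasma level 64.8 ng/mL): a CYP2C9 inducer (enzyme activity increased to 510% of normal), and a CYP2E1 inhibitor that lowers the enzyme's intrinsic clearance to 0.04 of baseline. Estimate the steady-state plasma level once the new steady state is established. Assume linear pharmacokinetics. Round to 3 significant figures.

18.7 ng/mL

CYP2C9: 0.65 × 5.1 = 3.315
CYP2E1: 0.2 × 0.04 = 0.008
Other: 0.15 (unchanged)
CL_new/CL_old = 3.315 + 0.008 + 0.15 = 3.473.
Dividing the baseline by the relative clearance: 64.8 / 3.473 = 18.7 ng/mL.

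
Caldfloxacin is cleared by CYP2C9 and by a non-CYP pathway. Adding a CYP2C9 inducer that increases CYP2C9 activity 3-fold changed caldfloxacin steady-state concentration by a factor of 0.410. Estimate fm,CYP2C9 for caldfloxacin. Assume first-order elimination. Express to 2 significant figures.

0.72

Let fm be the CYP2C9 fraction. New clearance relative to baseline = fm × 3 + (1 − fm).
Steady-state concentration ratio = 1 / (new CL fraction), so new CL fraction = 1 / 0.410 = 2.439.
fm × 3 + 1 − fm = 2.439  ⇒  fm × (3 − 1) = 1.439  ⇒  fm = 0.72.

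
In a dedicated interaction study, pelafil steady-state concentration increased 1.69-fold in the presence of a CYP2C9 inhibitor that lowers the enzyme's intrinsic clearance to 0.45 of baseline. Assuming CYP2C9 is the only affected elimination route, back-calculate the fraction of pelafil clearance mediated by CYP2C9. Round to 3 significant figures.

0.742

CL'/CL = 1 / 1.69 = 0.5917
0.45·fm + (1 − fm) = 0.5917
fm = (0.5917 − 1) / (0.45 − 1) = 0.742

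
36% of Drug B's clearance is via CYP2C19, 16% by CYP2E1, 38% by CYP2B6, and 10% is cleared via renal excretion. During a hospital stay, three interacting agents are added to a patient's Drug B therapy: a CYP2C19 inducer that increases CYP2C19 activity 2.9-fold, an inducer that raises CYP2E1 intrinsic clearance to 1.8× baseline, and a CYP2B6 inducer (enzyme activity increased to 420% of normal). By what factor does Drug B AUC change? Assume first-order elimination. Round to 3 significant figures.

CYP2C19: 0.36 × 2.9 = 1.044
CYP2E1: 0.16 × 1.8 = 0.288
CYP2B6: 0.38 × 4.2 = 1.596
Other: 0.1 (unchanged)
CL_new/CL_old = 1.044 + 0.288 + 1.596 + 0.1 = 3.028.
Net AUC ratio = 1 / 3.028 = 0.330.

0.330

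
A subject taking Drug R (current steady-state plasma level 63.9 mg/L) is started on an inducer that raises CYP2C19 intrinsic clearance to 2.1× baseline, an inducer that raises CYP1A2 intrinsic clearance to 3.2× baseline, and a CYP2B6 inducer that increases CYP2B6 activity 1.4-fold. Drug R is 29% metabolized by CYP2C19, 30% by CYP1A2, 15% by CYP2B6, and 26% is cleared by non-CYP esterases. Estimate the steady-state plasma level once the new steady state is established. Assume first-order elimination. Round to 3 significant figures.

The CYP2C19 pathway (29% of clearance) increases to 2.1× activity: 0.29 × 2.1 = 0.609.
The CYP1A2 pathway (30% of clearance) rises to 3.2× activity: 0.3 × 3.2 = 0.96.
The CYP2B6 pathway (15% of clearance) is boosted to 1.4× activity: 0.15 × 1.4 = 0.21.
The remaining 26% of clearance is unaffected.
New clearance relative to baseline: 0.609 + 0.96 + 0.21 + 0.26 = 2.039.
New steady-state plasma level = 63.9 / 2.039 = 31.3 mg/L (concentration scales inversely with clearance).

31.3 mg/L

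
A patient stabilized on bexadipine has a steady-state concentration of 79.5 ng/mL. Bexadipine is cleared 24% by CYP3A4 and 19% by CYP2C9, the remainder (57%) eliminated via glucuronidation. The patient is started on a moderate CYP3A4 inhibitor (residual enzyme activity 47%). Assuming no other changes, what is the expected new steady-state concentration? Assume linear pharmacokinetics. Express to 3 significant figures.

91.1 ng/mL

The CYP3A4 pathway (24% of clearance) drops to 0.47× activity: 0.24 × 0.47 = 0.1128.
CYP2C9 (19%) and the residual 57% are unaffected.
Relative clearance = 0.1128 + 0.19 + 0.57 = 0.8728.
Steady-state concentration ∝ 1/CL, so new value = 79.5 / 0.8728 = 91.1 ng/mL.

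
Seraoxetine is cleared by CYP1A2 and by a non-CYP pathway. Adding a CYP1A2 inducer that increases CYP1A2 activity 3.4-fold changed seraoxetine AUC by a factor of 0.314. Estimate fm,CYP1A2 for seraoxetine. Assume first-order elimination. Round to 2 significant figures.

Let fm be the CYP1A2 fraction. New clearance relative to baseline = fm × 3.4 + (1 − fm).
AUC ratio = 1 / (new CL fraction), so new CL fraction = 1 / 0.314 = 3.185.
fm × 3.4 + 1 − fm = 3.185  ⇒  fm × (3.4 − 1) = 2.185  ⇒  fm = 0.91.

0.91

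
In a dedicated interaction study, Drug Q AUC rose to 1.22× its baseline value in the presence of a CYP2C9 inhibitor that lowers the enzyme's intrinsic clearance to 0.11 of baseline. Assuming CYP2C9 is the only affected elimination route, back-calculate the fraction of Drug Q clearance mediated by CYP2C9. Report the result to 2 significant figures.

0.20

Write x for the fraction cleared via CYP2C9. The observed AUC change means clearance fell to 1/1.22 = 0.8197 of baseline.
Only the CYP2C9 route changed, so 0.8197 = x·0.11 + (1 − x), giving x = 0.20.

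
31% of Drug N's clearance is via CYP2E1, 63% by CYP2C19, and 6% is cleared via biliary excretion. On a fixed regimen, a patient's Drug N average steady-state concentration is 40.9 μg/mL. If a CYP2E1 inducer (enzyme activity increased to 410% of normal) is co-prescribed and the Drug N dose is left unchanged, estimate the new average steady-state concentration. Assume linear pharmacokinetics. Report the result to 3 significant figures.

20.9 μg/mL

CYP2E1: 0.31 × 4.1 = 1.271
CYP2C19: 0.63 (unchanged)
Other: 0.06 (unchanged)
CL_new/CL_old = 1.271 + 0.63 + 0.06 = 1.961.
With dosing unchanged, average steady-state concentration scales as 1/CL: 40.9 / 1.961 = 20.9 μg/mL.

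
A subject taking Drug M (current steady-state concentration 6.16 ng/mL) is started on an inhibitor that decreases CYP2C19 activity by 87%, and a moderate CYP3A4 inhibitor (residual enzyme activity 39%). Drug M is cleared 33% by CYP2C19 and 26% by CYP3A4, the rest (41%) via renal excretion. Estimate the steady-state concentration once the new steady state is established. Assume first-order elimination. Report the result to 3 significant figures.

The CYP2C19 pathway (33% of clearance) drops to 0.13× activity: 0.33 × 0.13 = 0.0429.
The CYP3A4 pathway (26% of clearance) drops to 0.39× activity: 0.26 × 0.39 = 0.1014.
The remaining 41% of clearance is unaffected.
New clearance relative to baseline: 0.0429 + 0.1014 + 0.41 = 0.5543.
Steady-state concentration ∝ 1/CL: new value = 6.16 / 0.5543 = 11.1 ng/mL.

11.1 ng/mL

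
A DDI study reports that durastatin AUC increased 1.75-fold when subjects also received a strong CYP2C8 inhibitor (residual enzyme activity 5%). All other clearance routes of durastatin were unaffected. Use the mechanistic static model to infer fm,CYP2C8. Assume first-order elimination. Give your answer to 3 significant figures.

Let x = fm,CYP2C8. Because AUC ∝ 1/CL, relative clearance fell to 1/1.75 = 0.5714.
Setting x·0.05 + (1 − x) = 0.5714 and solving: x = (0.5714 − 1)/(0.05 − 1) = 0.451.

0.451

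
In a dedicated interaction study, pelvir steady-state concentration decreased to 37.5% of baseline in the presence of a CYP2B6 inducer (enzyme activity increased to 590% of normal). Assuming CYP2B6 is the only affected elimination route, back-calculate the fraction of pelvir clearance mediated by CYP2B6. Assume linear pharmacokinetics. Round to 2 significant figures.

0.34

Write x for the fraction cleared via CYP2B6. The observed steady-state concentration change means clearance rose to 1/0.375 = 2.667 of baseline.
Only the CYP2B6 route changed, so 2.667 = x·5.9 + (1 − x), giving x = 0.34.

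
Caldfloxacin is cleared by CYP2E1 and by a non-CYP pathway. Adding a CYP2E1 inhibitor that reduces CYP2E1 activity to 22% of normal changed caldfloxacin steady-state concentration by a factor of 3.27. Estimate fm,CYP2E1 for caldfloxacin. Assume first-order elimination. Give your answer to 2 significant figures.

0.89

Call the CYP2E1 fraction fm. After the interaction, CL_new/CL_old = fm × 0.22 + (1 − fm).
Steady-state concentration ratio = 1 / (new CL fraction), so new CL fraction = 1 / 3.27 = 0.3058.
fm × 0.22 + 1 − fm = 0.3058  ⇒  fm × (0.22 − 1) = −0.6942  ⇒  fm = 0.89.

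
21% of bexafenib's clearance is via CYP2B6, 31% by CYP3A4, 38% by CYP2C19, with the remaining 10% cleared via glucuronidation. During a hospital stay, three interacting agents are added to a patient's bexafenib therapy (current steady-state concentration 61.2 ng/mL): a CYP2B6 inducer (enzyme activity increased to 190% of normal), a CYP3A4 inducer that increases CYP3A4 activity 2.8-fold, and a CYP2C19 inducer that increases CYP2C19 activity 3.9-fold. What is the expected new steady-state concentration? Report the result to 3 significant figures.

21.5 ng/mL

The CYP2B6 pathway (21% of clearance) rises to 1.9× activity: 0.21 × 1.9 = 0.399.
The CYP3A4 pathway (31% of clearance) rises to 2.8× activity: 0.31 × 2.8 = 0.868.
The CYP2C19 pathway (38% of clearance) is boosted to 3.9× activity: 0.38 × 3.9 = 1.482.
The remaining 10% of clearance is unaffected.
New clearance relative to baseline: 0.399 + 0.868 + 1.482 + 0.1 = 2.849.
Steady-state concentration ∝ 1/CL: new value = 61.2 / 2.849 = 21.5 ng/mL.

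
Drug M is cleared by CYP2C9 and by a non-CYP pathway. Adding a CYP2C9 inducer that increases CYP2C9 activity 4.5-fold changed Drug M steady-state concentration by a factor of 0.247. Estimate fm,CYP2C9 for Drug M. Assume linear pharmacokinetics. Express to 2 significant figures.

0.87

Call the CYP2C9 fraction fm. After the interaction, CL_new/CL_old = fm × 4.5 + (1 − fm).
Steady-state concentration ratio = 1 / (new CL fraction), so new CL fraction = 1 / 0.247 = 4.049.
fm × 4.5 + 1 − fm = 4.049  ⇒  fm × (4.5 − 1) = 3.049  ⇒  fm = 0.87.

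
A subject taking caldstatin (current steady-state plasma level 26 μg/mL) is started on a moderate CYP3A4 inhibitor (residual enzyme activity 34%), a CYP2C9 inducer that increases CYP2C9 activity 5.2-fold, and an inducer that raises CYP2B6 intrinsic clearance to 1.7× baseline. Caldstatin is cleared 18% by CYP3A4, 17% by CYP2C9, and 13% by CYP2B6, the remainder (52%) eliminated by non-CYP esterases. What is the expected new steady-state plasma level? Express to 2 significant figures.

15 μg/mL

The CYP3A4 pathway (18% of clearance) falls to 0.34× activity: 0.18 × 0.34 = 0.0612.
The CYP2C9 pathway (17% of clearance) rises to 5.2× activity: 0.17 × 5.2 = 0.884.
The CYP2B6 pathway (13% of clearance) is boosted to 1.7× activity: 0.13 × 1.7 = 0.221.
The remaining 52% of clearance is unaffected.
CL_new/CL_old = 0.0612 + 0.884 + 0.221 + 0.52 = 1.6862.
Steady-state plasma level ∝ 1/CL: new value = 26 / 1.6862 = 15 μg/mL.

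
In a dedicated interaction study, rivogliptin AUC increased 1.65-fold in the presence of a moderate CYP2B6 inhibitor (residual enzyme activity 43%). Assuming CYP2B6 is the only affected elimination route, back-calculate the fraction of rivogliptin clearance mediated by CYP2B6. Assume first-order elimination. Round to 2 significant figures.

0.69

Let x = fm,CYP2B6. Because AUC ∝ 1/CL, relative clearance fell to 1/1.65 = 0.6061.
Setting x·0.43 + (1 − x) = 0.6061 and solving: x = (0.6061 − 1)/(0.43 − 1) = 0.69.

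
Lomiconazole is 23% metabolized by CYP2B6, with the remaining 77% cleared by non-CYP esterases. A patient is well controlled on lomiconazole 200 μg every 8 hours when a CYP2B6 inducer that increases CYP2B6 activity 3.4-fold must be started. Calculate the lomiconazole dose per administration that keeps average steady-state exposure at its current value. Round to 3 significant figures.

310 μg

CYP2B6: 0.23 × 3.4 = 0.782
Other: 0.77 (unchanged)
CL_new/CL_old = 0.782 + 0.77 = 1.552.
Css,avg = (dose rate)/CL, so holding Css fixed requires dose ∝ CL: 200 × 1.552 = 310 μg.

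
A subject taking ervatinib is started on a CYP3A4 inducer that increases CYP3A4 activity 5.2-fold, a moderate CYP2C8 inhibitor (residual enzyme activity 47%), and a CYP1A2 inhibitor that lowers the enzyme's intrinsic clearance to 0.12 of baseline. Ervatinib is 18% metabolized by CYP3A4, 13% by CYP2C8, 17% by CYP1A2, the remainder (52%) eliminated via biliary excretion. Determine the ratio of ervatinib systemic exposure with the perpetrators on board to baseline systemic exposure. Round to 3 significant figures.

CYP3A4: 0.18 × 5.2 = 0.936
CYP2C8: 0.13 × 0.47 = 0.0611
CYP1A2: 0.17 × 0.12 = 0.0204
Other: 0.52 (unchanged)
Relative clearance = 0.936 + 0.0611 + 0.0204 + 0.52 = 1.5375.
Net systemic exposure ratio = 1 / 1.5375 = 0.650.

0.650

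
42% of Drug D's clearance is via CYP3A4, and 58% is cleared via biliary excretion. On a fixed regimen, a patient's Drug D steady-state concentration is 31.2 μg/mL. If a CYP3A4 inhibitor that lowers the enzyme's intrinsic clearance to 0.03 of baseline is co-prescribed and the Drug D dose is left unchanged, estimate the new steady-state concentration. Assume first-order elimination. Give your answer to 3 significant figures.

The CYP3A4 pathway (42% of clearance) drops to 0.03× activity: 0.42 × 0.03 = 0.0126.
Non-CYP routes (58%) are unchanged.
New clearance relative to baseline: 0.0126 + 0.58 = 0.5926.
New steady-state concentration = baseline ÷ relative clearance = 31.2 / 0.5926 = 52.6 μg/mL.

52.6 μg/mL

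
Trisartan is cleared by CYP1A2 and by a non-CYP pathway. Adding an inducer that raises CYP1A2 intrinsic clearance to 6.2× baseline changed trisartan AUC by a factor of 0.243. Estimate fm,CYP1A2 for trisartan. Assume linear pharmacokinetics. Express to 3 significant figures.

Let x = fm,CYP1A2. Because AUC ∝ 1/CL, relative clearance rose to 1/0.243 = 4.115.
Only the CYP1A2 route changed, so 4.115 = x·6.2 + (1 − x), giving x = 0.599.

0.599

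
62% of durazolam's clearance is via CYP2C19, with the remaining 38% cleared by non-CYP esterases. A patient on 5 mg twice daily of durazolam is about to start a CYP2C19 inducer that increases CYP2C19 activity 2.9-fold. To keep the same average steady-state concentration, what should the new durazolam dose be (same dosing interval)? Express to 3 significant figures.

10.9 mg

The CYP2C19 pathway (62% of clearance) rises to 2.9× activity: 0.62 × 2.9 = 1.798.
Non-CYP routes (38%) are unchanged.
CL_new/CL_old = 1.798 + 0.38 = 2.178.
Css,avg = (dose rate)/CL, so holding Css fixed requires dose ∝ CL: 5 × 2.178 = 10.9 mg.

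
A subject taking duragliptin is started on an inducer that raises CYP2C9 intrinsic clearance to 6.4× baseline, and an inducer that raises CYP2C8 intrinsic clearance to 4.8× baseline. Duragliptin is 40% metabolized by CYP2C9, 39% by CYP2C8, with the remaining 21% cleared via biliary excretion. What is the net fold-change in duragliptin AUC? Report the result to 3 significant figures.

The CYP2C9 pathway (40% of clearance) rises to 6.4× activity: 0.4 × 6.4 = 2.56.
The CYP2C8 pathway (39% of clearance) is boosted to 4.8× activity: 0.39 × 4.8 = 1.872.
The remaining 21% of clearance is unaffected.
CL_new/CL_old = 2.56 + 1.872 + 0.21 = 4.642.
Because AUC varies inversely with clearance, the combined effect is 1 / 4.642 = 0.215.

0.215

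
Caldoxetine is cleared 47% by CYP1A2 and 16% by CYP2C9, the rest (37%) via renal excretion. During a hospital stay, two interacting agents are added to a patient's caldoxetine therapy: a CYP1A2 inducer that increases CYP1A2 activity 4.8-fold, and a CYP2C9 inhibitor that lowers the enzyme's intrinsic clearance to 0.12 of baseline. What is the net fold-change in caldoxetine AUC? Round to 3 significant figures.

0.378

The CYP1A2 pathway (47% of clearance) rises to 4.8× activity: 0.47 × 4.8 = 2.256.
The CYP2C9 pathway (16% of clearance) drops to 0.12× activity: 0.16 × 0.12 = 0.0192.
The remaining 37% of clearance is unaffected.
CL_new/CL_old = 2.256 + 0.0192 + 0.37 = 2.6452.
AUC ∝ 1/CL: fold-change = 1 / 2.6452 = 0.378.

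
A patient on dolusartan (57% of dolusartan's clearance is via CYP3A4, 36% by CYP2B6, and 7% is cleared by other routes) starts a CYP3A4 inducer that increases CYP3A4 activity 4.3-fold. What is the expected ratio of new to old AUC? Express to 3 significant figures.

CYP3A4: 0.57 × 4.3 = 2.451
CYP2B6: 0.36 (unchanged)
Other: 0.07 (unchanged)
Relative clearance = 2.451 + 0.36 + 0.07 = 2.881.
Since AUC ∝ 1/CL, the ratio is 1 / 2.881 = 0.347.

0.347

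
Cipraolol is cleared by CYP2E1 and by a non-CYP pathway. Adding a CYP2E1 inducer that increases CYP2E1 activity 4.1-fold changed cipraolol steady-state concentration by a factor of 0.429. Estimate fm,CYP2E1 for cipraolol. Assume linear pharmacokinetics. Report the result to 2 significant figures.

0.43

CL'/CL = 1 / 0.429 = 2.331
4.1·fm + (1 − fm) = 2.331
fm = (2.331 − 1) / (4.1 − 1) = 0.43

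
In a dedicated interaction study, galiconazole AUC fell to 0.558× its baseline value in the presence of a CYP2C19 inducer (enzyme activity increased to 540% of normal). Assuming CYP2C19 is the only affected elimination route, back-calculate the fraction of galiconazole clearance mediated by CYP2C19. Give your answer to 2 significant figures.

CL'/CL = 1 / 0.558 = 1.792
5.4·fm + (1 − fm) = 1.792
fm = (1.792 − 1) / (5.4 − 1) = 0.18

0.18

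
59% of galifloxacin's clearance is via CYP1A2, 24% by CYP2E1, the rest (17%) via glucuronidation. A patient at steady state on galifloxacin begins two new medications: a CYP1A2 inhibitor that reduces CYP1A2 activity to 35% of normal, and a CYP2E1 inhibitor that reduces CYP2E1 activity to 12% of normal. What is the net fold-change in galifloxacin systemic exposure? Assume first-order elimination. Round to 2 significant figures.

CYP1A2: 0.59 × 0.35 = 0.2065
CYP2E1: 0.24 × 0.12 = 0.0288
Other: 0.17 (unchanged)
CL_new/CL_old = 0.2065 + 0.0288 + 0.17 = 0.4053.
Net systemic exposure ratio = 1 / 0.4053 = 2.5.

2.5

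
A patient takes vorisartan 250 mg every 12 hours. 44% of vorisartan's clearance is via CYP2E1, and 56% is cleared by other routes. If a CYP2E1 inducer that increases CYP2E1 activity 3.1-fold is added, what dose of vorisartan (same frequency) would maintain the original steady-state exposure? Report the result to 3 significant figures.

481 mg

The CYP2E1 pathway (44% of clearance) is boosted to 3.1× activity: 0.44 × 3.1 = 1.364.
The remaining 56% of clearance is unaffected.
CL_new/CL_old = 1.364 + 0.56 = 1.924.
Exposure is unchanged when dose changes in proportion to clearance. New dose = 250 mg × 1.924 = 481 mg.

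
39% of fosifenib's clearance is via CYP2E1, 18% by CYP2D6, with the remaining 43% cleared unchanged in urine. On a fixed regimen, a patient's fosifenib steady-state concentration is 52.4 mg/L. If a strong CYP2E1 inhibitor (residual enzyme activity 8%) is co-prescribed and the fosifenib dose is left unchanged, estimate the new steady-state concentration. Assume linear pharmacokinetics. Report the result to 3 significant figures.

81.7 mg/L

The CYP2E1 pathway (39% of clearance) is reduced to 0.08× activity: 0.39 × 0.08 = 0.0312.
CYP2D6 (18%) and the residual 43% are unaffected.
CL_new/CL_old = 0.0312 + 0.18 + 0.43 = 0.6412.
New steady-state concentration = baseline ÷ relative clearance = 52.4 / 0.6412 = 81.7 mg/L.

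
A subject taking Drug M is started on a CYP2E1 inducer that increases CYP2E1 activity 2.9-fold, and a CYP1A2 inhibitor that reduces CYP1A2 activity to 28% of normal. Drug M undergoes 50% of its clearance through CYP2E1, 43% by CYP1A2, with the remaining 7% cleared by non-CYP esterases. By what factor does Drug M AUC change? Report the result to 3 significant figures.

0.610

The CYP2E1 pathway (50% of clearance) is boosted to 2.9× activity: 0.5 × 2.9 = 1.45.
The CYP1A2 pathway (43% of clearance) is reduced to 0.28× activity: 0.43 × 0.28 = 0.1204.
The remaining 7% of clearance is unaffected.
CL_new/CL_old = 1.45 + 0.1204 + 0.07 = 1.6404.
Net AUC ratio = 1 / 1.6404 = 0.610.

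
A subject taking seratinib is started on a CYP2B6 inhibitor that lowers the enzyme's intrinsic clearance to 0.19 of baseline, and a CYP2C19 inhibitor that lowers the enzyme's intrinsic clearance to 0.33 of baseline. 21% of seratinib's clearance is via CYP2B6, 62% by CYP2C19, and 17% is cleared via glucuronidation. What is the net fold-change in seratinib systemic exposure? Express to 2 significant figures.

The CYP2B6 pathway (21% of clearance) is reduced to 0.19× activity: 0.21 × 0.19 = 0.0399.
The CYP2C19 pathway (62% of clearance) drops to 0.33× activity: 0.62 × 0.33 = 0.2046.
Non-CYP routes (17%) are unchanged.
Relative clearance = 0.0399 + 0.2046 + 0.17 = 0.4145.
Because systemic exposure varies inversely with clearance, the combined effect is 1 / 0.4145 = 2.4.

2.4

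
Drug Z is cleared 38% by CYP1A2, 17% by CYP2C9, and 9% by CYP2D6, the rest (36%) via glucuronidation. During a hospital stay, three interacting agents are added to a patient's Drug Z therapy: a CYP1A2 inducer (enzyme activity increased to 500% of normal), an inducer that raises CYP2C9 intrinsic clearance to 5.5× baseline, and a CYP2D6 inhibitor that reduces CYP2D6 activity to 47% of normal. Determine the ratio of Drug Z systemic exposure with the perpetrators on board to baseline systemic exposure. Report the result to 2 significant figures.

0.31

The CYP1A2 pathway (38% of clearance) is boosted to 5× activity: 0.38 × 5 = 1.9.
The CYP2C9 pathway (17% of clearance) is boosted to 5.5× activity: 0.17 × 5.5 = 0.935.
The CYP2D6 pathway (9% of clearance) is reduced to 0.47× activity: 0.09 × 0.47 = 0.0423.
Non-CYP routes (36%) are unchanged.
CL_new/CL_old = 1.9 + 0.935 + 0.0423 + 0.36 = 3.2373.
Net systemic exposure ratio = 1 / 3.2373 = 0.31.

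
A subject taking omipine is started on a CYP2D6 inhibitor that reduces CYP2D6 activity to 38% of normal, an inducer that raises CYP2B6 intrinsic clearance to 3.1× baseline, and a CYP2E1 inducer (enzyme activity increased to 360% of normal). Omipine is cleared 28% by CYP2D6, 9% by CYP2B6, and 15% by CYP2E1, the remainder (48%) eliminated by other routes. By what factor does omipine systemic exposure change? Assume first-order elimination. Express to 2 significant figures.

CYP2D6: 0.28 × 0.38 = 0.1064
CYP2B6: 0.09 × 3.1 = 0.279
CYP2E1: 0.15 × 3.6 = 0.54
Other: 0.48 (unchanged)
New clearance relative to baseline: 0.1064 + 0.279 + 0.54 + 0.48 = 1.4054.
Net systemic exposure ratio = 1 / 1.4054 = 0.71.

0.71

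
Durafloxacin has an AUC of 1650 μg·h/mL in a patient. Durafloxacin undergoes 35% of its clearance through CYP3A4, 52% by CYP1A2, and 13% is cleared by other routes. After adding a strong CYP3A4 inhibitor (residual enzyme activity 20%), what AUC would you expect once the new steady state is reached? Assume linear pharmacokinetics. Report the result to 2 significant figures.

2.3 × 10³ μg·h/mL

The CYP3A4 pathway (35% of clearance) falls to 0.2× activity: 0.35 × 0.2 = 0.07.
CYP1A2 (52%) and the residual 13% are unaffected.
New clearance relative to baseline: 0.07 + 0.52 + 0.13 = 0.72.
AUC ∝ 1/CL, so new value = 1650 / 0.72 = 2.3 × 10³ μg·h/mL.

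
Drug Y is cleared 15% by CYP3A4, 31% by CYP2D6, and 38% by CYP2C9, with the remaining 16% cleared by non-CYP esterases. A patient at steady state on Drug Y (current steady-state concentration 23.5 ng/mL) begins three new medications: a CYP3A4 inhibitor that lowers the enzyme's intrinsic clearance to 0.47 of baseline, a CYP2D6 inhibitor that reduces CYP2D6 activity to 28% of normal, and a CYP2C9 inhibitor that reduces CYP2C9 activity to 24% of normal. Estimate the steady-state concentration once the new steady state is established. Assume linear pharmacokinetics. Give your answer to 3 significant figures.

CYP3A4: 0.15 × 0.47 = 0.0705
CYP2D6: 0.31 × 0.28 = 0.0868
CYP2C9: 0.38 × 0.24 = 0.0912
Other: 0.16 (unchanged)
New clearance relative to baseline: 0.0705 + 0.0868 + 0.0912 + 0.16 = 0.4085.
New steady-state concentration = 23.5 / 0.4085 = 57.5 ng/mL (concentration scales inversely with clearance).

57.5 ng/mL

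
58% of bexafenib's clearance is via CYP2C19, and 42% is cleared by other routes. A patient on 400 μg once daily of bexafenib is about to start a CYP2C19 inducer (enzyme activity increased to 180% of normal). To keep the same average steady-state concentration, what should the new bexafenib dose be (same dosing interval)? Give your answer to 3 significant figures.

586 μg

The CYP2C19 pathway (58% of clearance) rises to 1.8× activity: 0.58 × 1.8 = 1.044.
Non-CYP routes (42%) are unchanged.
CL_new/CL_old = 1.044 + 0.42 = 1.464.
Exposure is unchanged when dose changes in proportion to clearance. New dose = 400 μg × 1.464 = 586 μg.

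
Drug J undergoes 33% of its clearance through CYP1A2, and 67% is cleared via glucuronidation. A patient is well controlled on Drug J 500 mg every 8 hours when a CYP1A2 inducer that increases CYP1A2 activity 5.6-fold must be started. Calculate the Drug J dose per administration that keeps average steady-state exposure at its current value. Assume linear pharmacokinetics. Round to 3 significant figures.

1.26 × 10³ mg

CYP1A2: 0.33 × 5.6 = 1.848
Other: 0.67 (unchanged)
New clearance relative to baseline: 1.848 + 0.67 = 2.518.
Exposure is unchanged when dose changes in proportion to clearance. New dose = 500 mg × 2.518 = 1.26 × 10³ mg.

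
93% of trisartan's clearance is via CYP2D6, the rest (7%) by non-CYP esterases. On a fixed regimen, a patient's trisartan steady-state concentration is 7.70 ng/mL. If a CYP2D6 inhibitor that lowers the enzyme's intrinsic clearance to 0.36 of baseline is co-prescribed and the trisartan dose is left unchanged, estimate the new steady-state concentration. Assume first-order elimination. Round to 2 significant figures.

19 ng/mL

The CYP2D6 pathway (93% of clearance) is reduced to 0.36× activity: 0.93 × 0.36 = 0.3348.
Non-CYP routes (7%) are unchanged.
CL_new/CL_old = 0.3348 + 0.07 = 0.4048.
New steady-state concentration = baseline ÷ relative clearance = 7.70 / 0.4048 = 19 ng/mL.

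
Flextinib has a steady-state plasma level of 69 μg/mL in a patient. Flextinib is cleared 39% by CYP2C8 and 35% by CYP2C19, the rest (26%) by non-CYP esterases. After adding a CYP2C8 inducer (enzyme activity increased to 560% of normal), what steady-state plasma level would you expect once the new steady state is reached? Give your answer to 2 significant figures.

25 μg/mL

The CYP2C8 pathway (39% of clearance) is boosted to 5.6× activity: 0.39 × 5.6 = 2.184.
CYP2C19 (35%) and the residual 26% are unaffected.
New clearance relative to baseline: 2.184 + 0.35 + 0.26 = 2.794.
New steady-state plasma level = baseline ÷ relative clearance = 69 / 2.794 = 25 μg/mL.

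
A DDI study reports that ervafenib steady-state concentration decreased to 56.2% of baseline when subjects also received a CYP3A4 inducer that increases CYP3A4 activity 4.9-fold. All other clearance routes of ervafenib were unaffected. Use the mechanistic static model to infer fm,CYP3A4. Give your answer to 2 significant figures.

Let fm be the CYP3A4 fraction. New clearance relative to baseline = fm × 4.9 + (1 − fm).
Steady-state concentration ratio = 1 / (new CL fraction), so new CL fraction = 1 / 0.562 = 1.779.
fm × 4.9 + 1 − fm = 1.779  ⇒  fm × (4.9 − 1) = 0.7794  ⇒  fm = 0.20.

0.20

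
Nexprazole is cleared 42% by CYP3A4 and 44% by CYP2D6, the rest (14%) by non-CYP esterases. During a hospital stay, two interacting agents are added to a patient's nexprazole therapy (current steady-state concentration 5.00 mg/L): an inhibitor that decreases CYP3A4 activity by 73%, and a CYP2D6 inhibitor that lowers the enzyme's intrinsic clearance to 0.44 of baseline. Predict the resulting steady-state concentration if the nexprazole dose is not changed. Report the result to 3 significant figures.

The CYP3A4 pathway (42% of clearance) drops to 0.27× activity: 0.42 × 0.27 = 0.1134.
The CYP2D6 pathway (44% of clearance) is reduced to 0.44× activity: 0.44 × 0.44 = 0.1936.
Non-CYP routes (14%) are unchanged.
Relative clearance = 0.1134 + 0.1936 + 0.14 = 0.447.
Dividing the baseline by the relative clearance: 5.00 / 0.447 = 11.2 mg/L.

11.2 mg/L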